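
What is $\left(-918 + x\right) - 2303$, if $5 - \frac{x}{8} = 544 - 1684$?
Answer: $5939$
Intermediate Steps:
$x = 9160$ ($x = 40 - 8 \left(544 - 1684\right) = 40 - -9120 = 40 + 9120 = 9160$)
$\left(-918 + x\right) - 2303 = \left(-918 + 9160\right) - 2303 = 8242 - 2303 = 5939$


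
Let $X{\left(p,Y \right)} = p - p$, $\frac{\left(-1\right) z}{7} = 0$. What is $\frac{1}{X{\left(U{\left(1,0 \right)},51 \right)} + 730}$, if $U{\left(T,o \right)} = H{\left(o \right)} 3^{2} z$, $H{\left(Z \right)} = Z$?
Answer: $\frac{1}{730} \approx 0.0013699$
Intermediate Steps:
$z = 0$ ($z = \left(-7\right) 0 = 0$)
$U{\left(T,o \right)} = 0$ ($U{\left(T,o \right)} = o 3^{2} \cdot 0 = o 9 \cdot 0 = 9 o 0 = 0$)
$X{\left(p,Y \right)} = 0$
$\frac{1}{X{\left(U{\left(1,0 \right)},51 \right)} + 730} = \frac{1}{0 + 730} = \frac{1}{730}$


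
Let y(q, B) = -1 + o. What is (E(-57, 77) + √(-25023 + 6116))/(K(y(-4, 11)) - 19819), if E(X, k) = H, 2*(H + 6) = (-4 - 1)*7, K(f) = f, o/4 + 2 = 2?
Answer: 47/39640 - I*√18907/19820 ≈ 0.0011857 - 0.0069376*I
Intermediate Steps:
o = 0 (o = -8 + 4*2 = -8 + 8 = 0)
y(q, B) = -1 (y(q, B) = -1 + 0 = -1)
H = -47/2 (H = -6 + ((-4 - 1)*7)/2 = -6 + (-5*7)/2 = -6 + (½)*(-35) = -6 - 35/2 = -47/2 ≈ -23.500)
E(X, k) = -47/2
(E(-57, 77) + √(-25023 + 6116))/(K(y(-4, 11)) - 19819) = (-47/2 + √(-25023 + 6116))/(-1 - 19819) = (-47/2 + √(-18907))/(-19820) = (-47/2 + I*√18907)*(-1/19820) = 47/39640 - I*√18907/19820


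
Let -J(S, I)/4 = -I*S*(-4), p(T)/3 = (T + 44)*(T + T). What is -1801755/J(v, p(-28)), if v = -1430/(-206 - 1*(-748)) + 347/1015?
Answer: 23599987575/1293697024 ≈ 18.242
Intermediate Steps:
p(T) = 6*T*(44 + T) (p(T) = 3*((T + 44)*(T + T)) = 3*((44 + T)*(2*T)) = 3*(2*T*(44 + T)) = 6*T*(44 + T))
v = -631688/275065 (v = -1430/(-206 + 748) + 347*(1/1015) = -1430/542 + 347/1015 = -1430*1/542 + 347/1015 = -715/271 + 347/1015 = -631688/275065 ≈ -2.2965)
J(S, I) = -16*I*S (J(S, I) = -(-4)*(I*S)*(-4) = -(-4)*(-4*I*S) = -16*I*S)
-1801755/J(v, p(-28)) = -1801755*(-39295/(242568192*(44 - 28))) = -1801755/((-16*6*(-28)*16*(-631688/275065))) = -1801755/((-16*(-2688)*(-631688/275065))) = -1801755/(-3881091072/39295) = -1801755*(-39295/3881091072) = 23599987575/1293697024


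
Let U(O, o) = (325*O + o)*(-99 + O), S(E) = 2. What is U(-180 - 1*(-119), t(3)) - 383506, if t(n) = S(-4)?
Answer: 2788174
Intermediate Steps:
t(n) = 2
U(O, o) = (-99 + O)*(o + 325*O) (U(O, o) = (o + 325*O)*(-99 + O) = (-99 + O)*(o + 325*O))
U(-180 - 1*(-119), t(3)) - 383506 = (-32175*(-180 - 1*(-119)) - 99*2 + 325*(-180 - 1*(-119))**2 + (-180 - 1*(-119))*2) - 383506 = (-32175*(-180 + 119) - 198 + 325*(-180 + 119)**2 + (-180 + 119)*2) - 383506 = (-32175*(-61) - 198 + 325*(-61)**2 - 61*2) - 383506 = (1962675 - 198 + 325*3721 - 122) - 383506 = (1962675 - 198 + 1209325 - 122) - 383506 = 3171680 - 383506 = 2788174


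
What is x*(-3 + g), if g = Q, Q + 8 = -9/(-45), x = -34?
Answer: 1836/5 ≈ 367.20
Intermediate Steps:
Q = -39/5 (Q = -8 - 9/(-45) = -8 - 9*(-1/45) = -8 + 1/5 = -39/5 ≈ -7.8000)
g = -39/5 ≈ -7.8000
x*(-3 + g) = -34*(-3 - 39/5) = -34*(-54/5) = 1836/5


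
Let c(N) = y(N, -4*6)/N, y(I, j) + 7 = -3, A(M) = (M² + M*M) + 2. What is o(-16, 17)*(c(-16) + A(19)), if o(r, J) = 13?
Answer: 75361/8 ≈ 9420.1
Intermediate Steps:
A(M) = 2 + 2*M² (A(M) = (M² + M²) + 2 = 2*M² + 2 = 2 + 2*M²)
y(I, j) = -10 (y(I, j) = -7 - 3 = -10)
c(N) = -10/N
o(-16, 17)*(c(-16) + A(19)) = 13*(-10/(-16) + (2 + 2*19²)) = 13*(-10*(-1/16) + (2 + 2*361)) = 13*(5/8 + (2 + 722)) = 13*(5/8 + 724) = 13*(5797/8) = 75361/8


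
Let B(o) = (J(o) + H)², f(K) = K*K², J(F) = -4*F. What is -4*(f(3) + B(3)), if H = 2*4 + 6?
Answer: -124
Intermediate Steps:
H = 14 (H = 8 + 6 = 14)
f(K) = K³
B(o) = (14 - 4*o)² (B(o) = (-4*o + 14)² = (14 - 4*o)²)
-4*(f(3) + B(3)) = -4*(3³ + 4*(-7 + 2*3)²) = -4*(27 + 4*(-7 + 6)²) = -4*(27 + 4*(-1)²) = -4*(27 + 4*1) = -4*(27 + 4) = -4*31 = -124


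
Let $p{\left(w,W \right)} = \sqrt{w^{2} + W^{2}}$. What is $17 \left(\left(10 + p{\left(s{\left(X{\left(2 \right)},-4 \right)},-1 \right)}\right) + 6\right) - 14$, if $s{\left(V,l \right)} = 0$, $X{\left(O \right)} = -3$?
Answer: $275$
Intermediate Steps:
$p{\left(w,W \right)} = \sqrt{W^{2} + w^{2}}$
$17 \left(\left(10 + p{\left(s{\left(X{\left(2 \right)},-4 \right)},-1 \right)}\right) + 6\right) - 14 = 17 \left(\left(10 + \sqrt{\left(-1\right)^{2} + 0^{2}}\right) + 6\right) - 14 = 17 \left(\left(10 + \sqrt{1 + 0}\right) + 6\right) - 14 = 17 \left(\left(10 + \sqrt{1}\right) + 6\right) - 14 = 17 \left(\left(10 + 1\right) + 6\right) - 14 = 17 \left(11 + 6\right) - 14 = 17 \cdot 17 - 14 = 289 - 14 = 275$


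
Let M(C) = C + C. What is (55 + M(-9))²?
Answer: 1369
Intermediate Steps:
M(C) = 2*C
(55 + M(-9))² = (55 + 2*(-9))² = (55 - 18)² = 37² = 1369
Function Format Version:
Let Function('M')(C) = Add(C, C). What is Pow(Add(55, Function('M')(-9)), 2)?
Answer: 1369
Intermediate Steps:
Function('M')(C) = Mul(2, C)
Pow(Add(55, Function('M')(-9)), 2) = Pow(Add(55, Mul(2, -9)), 2) = Pow(Add(55, -18), 2) = Pow(37, 2) = 1369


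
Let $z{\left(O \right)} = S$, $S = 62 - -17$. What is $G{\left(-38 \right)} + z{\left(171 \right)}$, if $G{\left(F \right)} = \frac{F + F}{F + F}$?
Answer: $80$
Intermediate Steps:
$S = 79$ ($S = 62 + 17 = 79$)
$z{\left(O \right)} = 79$
$G{\left(F \right)} = 1$ ($G{\left(F \right)} = \frac{2 F}{2 F} = 2 F \frac{1}{2 F} = 1$)
$G{\left(-38 \right)} + z{\left(171 \right)} = 1 + 79 = 80$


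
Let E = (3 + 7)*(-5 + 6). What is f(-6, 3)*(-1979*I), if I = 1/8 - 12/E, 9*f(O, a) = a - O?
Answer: 85097/40 ≈ 2127.4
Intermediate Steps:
f(O, a) = -O/9 + a/9 (f(O, a) = (a - O)/9 = -O/9 + a/9)
E = 10 (E = 10*1 = 10)
I = -43/40 (I = 1/8 - 12/10 = 1*(⅛) - 12*⅒ = ⅛ - 6/5 = -43/40 ≈ -1.0750)
f(-6, 3)*(-1979*I) = (-⅑*(-6) + (⅑)*3)*(-1979*(-43/40)) = (⅔ + ⅓)*(85097/40) = 1*(85097/40) = 85097/40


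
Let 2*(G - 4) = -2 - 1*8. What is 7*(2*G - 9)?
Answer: -77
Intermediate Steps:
G = -1 (G = 4 + (-2 - 1*8)/2 = 4 + (-2 - 8)/2 = 4 + (1/2)*(-10) = 4 - 5 = -1)
7*(2*G - 9) = 7*(2*(-1) - 9) = 7*(-2 - 9) = 7*(-11) = -77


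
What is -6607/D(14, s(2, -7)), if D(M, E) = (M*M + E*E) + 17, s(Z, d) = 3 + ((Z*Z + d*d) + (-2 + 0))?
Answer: -6607/3129 ≈ -2.1115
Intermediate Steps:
s(Z, d) = 1 + Z² + d² (s(Z, d) = 3 + ((Z² + d²) - 2) = 3 + (-2 + Z² + d²) = 1 + Z² + d²)
D(M, E) = 17 + E² + M² (D(M, E) = (M² + E²) + 17 = (E² + M²) + 17 = 17 + E² + M²)
-6607/D(14, s(2, -7)) = -6607/(17 + (1 + 2² + (-7)²)² + 14²) = -6607/(17 + (1 + 4 + 49)² + 196) = -6607/(17 + 54² + 196) = -6607/(17 + 2916 + 196) = -6607/3129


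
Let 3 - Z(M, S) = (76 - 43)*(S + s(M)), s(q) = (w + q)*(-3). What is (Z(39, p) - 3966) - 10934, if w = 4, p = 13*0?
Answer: -10640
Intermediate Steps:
p = 0
s(q) = -12 - 3*q (s(q) = (4 + q)*(-3) = -12 - 3*q)
Z(M, S) = 399 - 33*S + 99*M (Z(M, S) = 3 - (76 - 43)*(S + (-12 - 3*M)) = 3 - 33*(-12 + S - 3*M) = 3 - (-396 - 99*M + 33*S) = 3 + (396 - 33*S + 99*M) = 399 - 33*S + 99*M)
(Z(39, p) - 3966) - 10934 = ((399 - 33*0 + 99*39) - 3966) - 10934 = ((399 + 0 + 3861) - 3966) - 10934 = (4260 - 3966) - 10934 = 294 - 10934 = -10640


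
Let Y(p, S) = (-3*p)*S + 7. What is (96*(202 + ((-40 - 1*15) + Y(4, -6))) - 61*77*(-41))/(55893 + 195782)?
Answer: 214273/251675 ≈ 0.85139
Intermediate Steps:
Y(p, S) = 7 - 3*S*p (Y(p, S) = -3*S*p + 7 = 7 - 3*S*p)
(96*(202 + ((-40 - 1*15) + Y(4, -6))) - 61*77*(-41))/(55893 + 195782) = (96*(202 + ((-40 - 1*15) + (7 - 3*(-6)*4))) - 61*77*(-41))/(55893 + 195782) = (96*(202 + ((-40 - 15) + (7 + 72))) - 4697*(-41))/251675 = (96*(202 + (-55 + 79)) + 192577)*(1/251675) = (96*(202 + 24) + 192577)*(1/251675) = (96*226 + 192577)*(1/251675) = (21696 + 192577)*(1/251675) = 214273*(1/251675) = 214273/251675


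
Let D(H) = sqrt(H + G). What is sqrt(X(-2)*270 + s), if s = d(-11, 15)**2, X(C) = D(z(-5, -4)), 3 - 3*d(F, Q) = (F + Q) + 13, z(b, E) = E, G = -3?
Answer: sqrt(196 + 2430*I*sqrt(7))/3 ≈ 19.189 + 18.613*I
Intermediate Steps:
d(F, Q) = -10/3 - F/3 - Q/3 (d(F, Q) = 1 - ((F + Q) + 13)/3 = 1 - (13 + F + Q)/3 = 1 + (-13/3 - F/3 - Q/3) = -10/3 - F/3 - Q/3)
D(H) = sqrt(-3 + H) (D(H) = sqrt(H - 3) = sqrt(-3 + H))
X(C) = I*sqrt(7) (X(C) = sqrt(-3 - 4) = sqrt(-7) = I*sqrt(7))
s = 196/9 (s = (-10/3 - 1/3*(-11) - 1/3*15)**2 = (-10/3 + 11/3 - 5)**2 = (-14/3)**2 = 196/9 ≈ 21.778)
sqrt(X(-2)*270 + s) = sqrt((I*sqrt(7))*270 + 196/9) = sqrt(270*I*sqrt(7) + 196/9) = sqrt(196/9 + 270*I*sqrt(7))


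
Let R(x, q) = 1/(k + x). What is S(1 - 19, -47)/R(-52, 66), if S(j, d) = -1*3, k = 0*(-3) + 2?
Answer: 150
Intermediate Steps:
k = 2 (k = 0 + 2 = 2)
S(j, d) = -3
R(x, q) = 1/(2 + x)
S(1 - 19, -47)/R(-52, 66) = -3/(1/(2 - 52)) = -3/(1/(-50)) = -3/(-1/50) = -3*(-50) = 150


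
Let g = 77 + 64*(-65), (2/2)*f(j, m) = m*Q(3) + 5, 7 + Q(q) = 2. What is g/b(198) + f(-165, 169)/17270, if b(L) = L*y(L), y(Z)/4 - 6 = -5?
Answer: -215693/41448 ≈ -5.2039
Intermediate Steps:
Q(q) = -5 (Q(q) = -7 + 2 = -5)
f(j, m) = 5 - 5*m (f(j, m) = m*(-5) + 5 = -5*m + 5 = 5 - 5*m)
g = -4083 (g = 77 - 4160 = -4083)
y(Z) = 4 (y(Z) = 24 + 4*(-5) = 24 - 20 = 4)
b(L) = 4*L (b(L) = L*4 = 4*L)
g/b(198) + f(-165, 169)/17270 = -4083/(4*198) + (5 - 5*169)/17270 = -4083/792 + (5 - 845)*(1/17270) = -4083*1/792 - 840*1/17270 = -1361/264 - 84/1727 = -215693/41448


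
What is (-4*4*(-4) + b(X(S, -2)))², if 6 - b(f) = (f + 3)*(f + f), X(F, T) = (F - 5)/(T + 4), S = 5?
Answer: 4900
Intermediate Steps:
X(F, T) = (-5 + F)/(4 + T)
b(f) = 6 - 2*f*(3 + f) (b(f) = 6 - (f + 3)*(f + f) = 6 - (3 + f)*2*f = 6 - 2*f*(3 + f))
(-4*4*(-4) + b(X(S, -2)))² = (-4*4*(-4) + (6 - 6*(-5 + 5)/(4 - 2) - 2*(-5 + 5)²/(4 - 2)²))² = (-16*(-4) + (6 - 6*0/2 - 2*(0/2)²))² = (64 + (6 - 3*0 - 2*((½)*0)²))² = (64 + (6 - 6*0 - 2*0²))² = (64 + (6 + 0 - 2*0))² = (64 + (6 + 0 + 0))² = (64 + 6)² = 70² = 4900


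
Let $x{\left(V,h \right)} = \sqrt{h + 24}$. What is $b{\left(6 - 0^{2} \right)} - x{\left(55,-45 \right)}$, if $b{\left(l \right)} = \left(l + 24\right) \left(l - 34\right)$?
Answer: $-840 - i \sqrt{21} \approx -840.0 - 4.5826 i$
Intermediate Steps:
$x{\left(V,h \right)} = \sqrt{24 + h}$
$b{\left(l \right)} = \left(-34 + l\right) \left(24 + l\right)$ ($b{\left(l \right)} = \left(24 + l\right) \left(-34 + l\right) = \left(-34 + l\right) \left(24 + l\right)$)
$b{\left(6 - 0^{2} \right)} - x{\left(55,-45 \right)} = \left(-816 + \left(6 - 0^{2}\right)^{2} - 10 \left(6 - 0^{2}\right)\right) - \sqrt{24 - 45} = \left(-816 + \left(6 - 0\right)^{2} - 10 \left(6 - 0\right)\right) - \sqrt{-21} = \left(-816 + \left(6 + 0\right)^{2} - 10 \left(6 + 0\right)\right) - i \sqrt{21} = \left(-816 + 6^{2} - 60\right) - i \sqrt{21} = \left(-816 + 36 - 60\right) - i \sqrt{21} = -840 - i \sqrt{21}$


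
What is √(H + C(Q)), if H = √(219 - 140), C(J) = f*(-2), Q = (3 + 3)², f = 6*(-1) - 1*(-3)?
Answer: √(6 + √79) ≈ 3.8585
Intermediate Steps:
f = -3 (f = -6 + 3 = -3)
Q = 36 (Q = 6² = 36)
C(J) = 6 (C(J) = -3*(-2) = 6)
H = √79 ≈ 8.8882
√(H + C(Q)) = √(√79 + 6) = √(6 + √79)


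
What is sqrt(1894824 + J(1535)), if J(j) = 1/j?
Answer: sqrt(4464631680935)/1535 ≈ 1376.5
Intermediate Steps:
sqrt(1894824 + J(1535)) = sqrt(1894824 + 1/1535) = sqrt(2908554841/1535) = sqrt(4464631680935)/1535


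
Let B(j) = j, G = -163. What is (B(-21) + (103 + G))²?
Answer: 6561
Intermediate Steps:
(B(-21) + (103 + G))² = (-21 + (103 - 163))² = (-21 - 60)² = (-81)² = 6561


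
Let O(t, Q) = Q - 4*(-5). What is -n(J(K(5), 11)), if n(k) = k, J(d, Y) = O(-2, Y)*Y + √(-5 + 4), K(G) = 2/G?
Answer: -341 - I ≈ -341.0 - 1.0*I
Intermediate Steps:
O(t, Q) = 20 + Q (O(t, Q) = Q + 20 = 20 + Q)
J(d, Y) = I + Y*(20 + Y) (J(d, Y) = (20 + Y)*Y + √(-5 + 4) = Y*(20 + Y) + √(-1) = Y*(20 + Y) + I = I + Y*(20 + Y))
-n(J(K(5), 11)) = -(I + 11*(20 + 11)) = -(I + 11*31) = -(I + 341) = -(341 + I) = -341 - I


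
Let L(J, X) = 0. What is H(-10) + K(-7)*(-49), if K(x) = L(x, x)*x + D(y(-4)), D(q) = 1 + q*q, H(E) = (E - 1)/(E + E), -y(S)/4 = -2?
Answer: -63689/20 ≈ -3184.4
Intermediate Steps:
y(S) = 8 (y(S) = -4*(-2) = 8)
H(E) = (-1 + E)/(2*E) (H(E) = (-1 + E)/((2*E)) = (-1 + E)*(1/(2*E)) = (-1 + E)/(2*E))
D(q) = 1 + q**2
K(x) = 65 (K(x) = 0*x + (1 + 8**2) = 0 + (1 + 64) = 0 + 65 = 65)
H(-10) + K(-7)*(-49) = (1/2)*(-1 - 10)/(-10) + 65*(-49) = (1/2)*(-1/10)*(-11) - 3185 = 11/20 - 3185 = -63689/20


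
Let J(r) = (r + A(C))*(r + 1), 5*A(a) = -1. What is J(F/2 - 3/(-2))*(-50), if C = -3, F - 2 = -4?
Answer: -45/2 ≈ -22.500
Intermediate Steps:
F = -2 (F = 2 - 4 = -2)
A(a) = -1/5 (A(a) = (1/5)*(-1) = -1/5)
J(r) = (1 + r)*(-1/5 + r) (J(r) = (r - 1/5)*(r + 1) = (-1/5 + r)*(1 + r) = (1 + r)*(-1/5 + r))
J(F/2 - 3/(-2))*(-50) = (-1/5 + (-2/2 - 3/(-2))**2 + 4*(-2/2 - 3/(-2))/5)*(-50) = (-1/5 + (-2*1/2 - 3*(-1/2))**2 + 4*(-2*1/2 - 3*(-1/2))/5)*(-50) = (-1/5 + (-1 + 3/2)**2 + 4*(-1 + 3/2)/5)*(-50) = (-1/5 + (1/2)**2 + (4/5)*(1/2))*(-50) = (-1/5 + 1/4 + 2/5)*(-50) = (9/20)*(-50) = -45/2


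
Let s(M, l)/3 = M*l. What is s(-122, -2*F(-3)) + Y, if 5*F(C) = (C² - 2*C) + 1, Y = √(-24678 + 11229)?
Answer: 11712/5 + I*√13449 ≈ 2342.4 + 115.97*I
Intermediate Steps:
Y = I*√13449 (Y = √(-13449) = I*√13449 ≈ 115.97*I)
F(C) = ⅕ - 2*C/5 + C²/5 (F(C) = ((C² - 2*C) + 1)/5 = (1 + C² - 2*C)/5 = ⅕ - 2*C/5 + C²/5)
s(M, l) = 3*M*l (s(M, l) = 3*(M*l) = 3*M*l)
s(-122, -2*F(-3)) + Y = 3*(-122)*(-2*(⅕ - ⅖*(-3) + (⅕)*(-3)²)) + I*√13449 = 3*(-122)*(-2*(⅕ + 6/5 + (⅕)*9)) + I*√13449 = 3*(-122)*(-2*(⅕ + 6/5 + 9/5)) + I*√13449 = 3*(-122)*(-2*16/5) + I*√13449 = 3*(-122)*(-32/5) + I*√13449 = 11712/5 + I*√13449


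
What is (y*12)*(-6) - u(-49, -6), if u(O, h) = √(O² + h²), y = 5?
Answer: -360 - √2437 ≈ -409.37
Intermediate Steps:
(y*12)*(-6) - u(-49, -6) = (5*12)*(-6) - √((-49)² + (-6)²) = 60*(-6) - √(2401 + 36) = -360 - √2437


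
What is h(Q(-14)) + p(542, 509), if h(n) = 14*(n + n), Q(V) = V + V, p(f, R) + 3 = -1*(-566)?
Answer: -221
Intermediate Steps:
p(f, R) = 563 (p(f, R) = -3 - 1*(-566) = -3 + 566 = 563)
Q(V) = 2*V
h(n) = 28*n (h(n) = 14*(2*n) = 28*n)
h(Q(-14)) + p(542, 509) = 28*(2*(-14)) + 563 = 28*(-28) + 563 = -784 + 563 = -221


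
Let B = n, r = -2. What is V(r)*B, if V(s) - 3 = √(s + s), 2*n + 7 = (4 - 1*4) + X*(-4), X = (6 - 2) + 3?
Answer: -105/2 - 35*I ≈ -52.5 - 35.0*I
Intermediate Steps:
X = 7 (X = 4 + 3 = 7)
n = -35/2 (n = -7/2 + ((4 - 1*4) + 7*(-4))/2 = -7/2 + ((4 - 4) - 28)/2 = -7/2 + (0 - 28)/2 = -7/2 + (½)*(-28) = -7/2 - 14 = -35/2 ≈ -17.500)
B = -35/2 ≈ -17.500
V(s) = 3 + √2*√s (V(s) = 3 + √(s + s) = 3 + √(2*s) = 3 + √2*√s)
V(r)*B = (3 + √2*√(-2))*(-35/2) = (3 + √2*(I*√2))*(-35/2) = (3 + 2*I)*(-35/2) = -105/2 - 35*I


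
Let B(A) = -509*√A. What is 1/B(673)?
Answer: -√673/342557 ≈ -7.5731e-5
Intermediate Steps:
1/B(673) = 1/(-509*√673) = -√673/342557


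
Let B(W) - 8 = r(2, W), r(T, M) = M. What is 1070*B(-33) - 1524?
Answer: -28274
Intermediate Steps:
B(W) = 8 + W
1070*B(-33) - 1524 = 1070*(8 - 33) - 1524 = 1070*(-25) - 1524 = -26750 - 1524 = -28274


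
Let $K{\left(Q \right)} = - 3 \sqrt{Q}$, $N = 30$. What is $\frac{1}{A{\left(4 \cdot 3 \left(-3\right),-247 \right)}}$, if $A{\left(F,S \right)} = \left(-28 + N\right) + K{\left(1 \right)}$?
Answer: $-1$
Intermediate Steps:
$A{\left(F,S \right)} = -1$ ($A{\left(F,S \right)} = \left(-28 + 30\right) - 3 \sqrt{1} = 2 - 3 = -1$)
$\frac{1}{A{\left(4 \cdot 3 \left(-3\right),-247 \right)}} = \frac{1}{-1} = -1$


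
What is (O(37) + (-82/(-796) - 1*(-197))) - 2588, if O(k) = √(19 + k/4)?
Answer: -951577/398 + √113/2 ≈ -2385.6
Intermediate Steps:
O(k) = √(19 + k/4) (O(k) = √(19 + k*(¼)) = √(19 + k/4))
(O(37) + (-82/(-796) - 1*(-197))) - 2588 = (√(76 + 37)/2 + (-82/(-796) - 1*(-197))) - 2588 = (√113/2 + (-82*(-1/796) + 197)) - 2588 = (√113/2 + (41/398 + 197)) - 2588 = (√113/2 + 78447/398) - 2588 = (78447/398 + √113/2) - 2588 = -951577/398 + √113/2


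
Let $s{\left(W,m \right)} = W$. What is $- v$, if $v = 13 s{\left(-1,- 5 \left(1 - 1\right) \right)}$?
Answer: $13$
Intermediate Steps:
$v = -13$ ($v = 13 \left(-1\right) = -13$)
$- v = \left(-1\right) \left(-13\right) = 13$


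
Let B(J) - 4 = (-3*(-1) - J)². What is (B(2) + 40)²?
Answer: 2025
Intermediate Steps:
B(J) = 4 + (3 - J)² (B(J) = 4 + (-3*(-1) - J)² = 4 + (3 - J)²)
(B(2) + 40)² = ((4 + (-3 + 2)²) + 40)² = ((4 + (-1)²) + 40)² = ((4 + 1) + 40)² = (5 + 40)² = 45² = 2025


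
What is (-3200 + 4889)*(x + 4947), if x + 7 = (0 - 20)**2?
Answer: 9019260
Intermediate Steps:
x = 393 (x = -7 + (0 - 20)**2 = -7 + (-20)**2 = -7 + 400 = 393)
(-3200 + 4889)*(x + 4947) = (-3200 + 4889)*(393 + 4947) = 1689*5340 = 9019260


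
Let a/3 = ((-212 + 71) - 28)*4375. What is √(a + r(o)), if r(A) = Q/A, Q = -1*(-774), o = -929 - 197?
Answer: I*√703077081006/563 ≈ 1489.3*I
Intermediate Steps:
o = -1126
Q = 774
a = -2218125 (a = 3*(((-212 + 71) - 28)*4375) = 3*((-141 - 28)*4375) = 3*(-169*4375) = 3*(-739375) = -2218125)
r(A) = 774/A
√(a + r(o)) = √(-2218125 + 774/(-1126)) = √(-2218125 + 774*(-1/1126)) = √(-2218125 - 387/563) = √(-1248804762/563) = I*√703077081006/563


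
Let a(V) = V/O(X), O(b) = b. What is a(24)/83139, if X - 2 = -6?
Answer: -2/27713 ≈ -7.2168e-5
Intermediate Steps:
X = -4 (X = 2 - 6 = -4)
a(V) = -V/4 (a(V) = V/(-4) = V*(-1/4) = -V/4)
a(24)/83139 = -1/4*24/83139 = -6*1/83139 = -2/27713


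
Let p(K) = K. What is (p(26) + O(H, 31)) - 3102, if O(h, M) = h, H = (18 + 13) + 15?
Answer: -3030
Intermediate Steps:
H = 46 (H = 31 + 15 = 46)
(p(26) + O(H, 31)) - 3102 = (26 + 46) - 3102 = 72 - 3102 = -3030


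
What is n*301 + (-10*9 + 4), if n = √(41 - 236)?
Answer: -86 + 301*I*√195 ≈ -86.0 + 4203.2*I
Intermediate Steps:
n = I*√195 (n = √(-195) = I*√195 ≈ 13.964*I)
n*301 + (-10*9 + 4) = (I*√195)*301 + (-10*9 + 4) = 301*I*√195 + (-90 + 4) = 301*I*√195 - 86 = -86 + 301*I*√195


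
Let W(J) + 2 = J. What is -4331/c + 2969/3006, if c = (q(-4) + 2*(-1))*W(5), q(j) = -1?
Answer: 1449523/3006 ≈ 482.21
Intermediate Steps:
W(J) = -2 + J
c = -9 (c = (-1 + 2*(-1))*(-2 + 5) = (-1 - 2)*3 = -3*3 = -9)
-4331/c + 2969/3006 = -4331/(-9) + 2969/3006 = -4331*(-1/9) + 2969*(1/3006) = 4331/9 + 2969/3006 = 1449523/3006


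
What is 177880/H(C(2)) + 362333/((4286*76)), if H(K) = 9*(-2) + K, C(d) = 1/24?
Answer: -1390449906797/140392216 ≈ -9904.0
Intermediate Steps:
C(d) = 1/24
H(K) = -18 + K
177880/H(C(2)) + 362333/((4286*76)) = 177880/(-18 + 1/24) + 362333/((4286*76)) = 177880/(-431/24) + 362333/325736 = 177880*(-24/431) + 362333*(1/325736) = -4269120/431 + 362333/325736 = -1390449906797/140392216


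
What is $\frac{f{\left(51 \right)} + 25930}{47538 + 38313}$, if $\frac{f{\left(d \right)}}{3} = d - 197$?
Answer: $\frac{25492}{85851} \approx 0.29693$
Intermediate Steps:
$f{\left(d \right)} = -591 + 3 d$ ($f{\left(d \right)} = 3 \left(d - 197\right) = 3 \left(-197 + d\right) = -591 + 3 d$)
$\frac{f{\left(51 \right)} + 25930}{47538 + 38313} = \frac{\left(-591 + 3 \cdot 51\right) + 25930}{47538 + 38313} = \frac{\left(-591 + 153\right) + 25930}{85851} = \left(-438 + 25930\right) \frac{1}{85851} = 25492 \cdot \frac{1}{85851} = \frac{25492}{85851}$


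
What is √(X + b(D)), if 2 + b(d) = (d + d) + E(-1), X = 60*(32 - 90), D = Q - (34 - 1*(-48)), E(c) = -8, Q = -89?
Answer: 2*I*√958 ≈ 61.903*I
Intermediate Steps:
D = -171 (D = -89 - (34 - 1*(-48)) = -89 - (34 + 48) = -89 - 1*82 = -89 - 82 = -171)
X = -3480 (X = 60*(-58) = -3480)
b(d) = -10 + 2*d (b(d) = -2 + ((d + d) - 8) = -2 + (2*d - 8) = -2 + (-8 + 2*d) = -10 + 2*d)
√(X + b(D)) = √(-3480 + (-10 + 2*(-171))) = √(-3480 + (-10 - 342)) = √(-3480 - 352) = √(-3832) = 2*I*√958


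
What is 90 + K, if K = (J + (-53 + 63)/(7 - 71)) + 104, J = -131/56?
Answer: 42897/224 ≈ 191.50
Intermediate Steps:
J = -131/56 (J = -131*1/56 = -131/56 ≈ -2.3393)
K = 22737/224 (K = (-131/56 + (-53 + 63)/(7 - 71)) + 104 = (-131/56 + 10/(-64)) + 104 = (-131/56 + 10*(-1/64)) + 104 = (-131/56 - 5/32) + 104 = -559/224 + 104 = 22737/224 ≈ 101.50)
90 + K = 90 + 22737/224 = 42897/224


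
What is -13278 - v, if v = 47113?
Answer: -60391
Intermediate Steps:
-13278 - v = -13278 - 1*47113 = -13278 - 47113 = -60391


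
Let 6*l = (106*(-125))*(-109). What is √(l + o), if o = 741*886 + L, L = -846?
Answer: √8067495/3 ≈ 946.78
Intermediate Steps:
o = 655680 (o = 741*886 - 846 = 656526 - 846 = 655680)
l = 722125/3 (l = ((106*(-125))*(-109))/6 = (-13250*(-109))/6 = (⅙)*1444250 = 722125/3 ≈ 2.4071e+5)
√(l + o) = √(722125/3 + 655680) = √(2689165/3) = √8067495/3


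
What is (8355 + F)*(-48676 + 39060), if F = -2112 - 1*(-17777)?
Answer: -230976320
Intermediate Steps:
F = 15665 (F = -2112 + 17777 = 15665)
(8355 + F)*(-48676 + 39060) = (8355 + 15665)*(-48676 + 39060) = 24020*(-9616) = -230976320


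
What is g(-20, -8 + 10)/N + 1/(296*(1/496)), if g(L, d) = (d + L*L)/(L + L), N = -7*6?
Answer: 19839/10360 ≈ 1.9150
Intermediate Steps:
N = -42
g(L, d) = (d + L**2)/(2*L) (g(L, d) = (d + L**2)/((2*L)) = (d + L**2)*(1/(2*L)) = (d + L**2)/(2*L))
g(-20, -8 + 10)/N + 1/(296*(1/496)) = ((1/2)*((-8 + 10) + (-20)**2)/(-20))/(-42) + 1/(296*(1/496)) = ((1/2)*(-1/20)*(2 + 400))*(-1/42) + 1/(296*(1/496)) = ((1/2)*(-1/20)*402)*(-1/42) + (1/296)*496 = -201/20*(-1/42) + 62/37 = 67/280 + 62/37 = 19839/10360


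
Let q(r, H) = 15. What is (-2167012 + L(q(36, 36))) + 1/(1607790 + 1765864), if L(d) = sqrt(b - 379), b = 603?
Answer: -7310748701847/3373654 + 4*sqrt(14) ≈ -2.1670e+6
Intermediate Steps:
L(d) = 4*sqrt(14) (L(d) = sqrt(603 - 379) = sqrt(224) = 4*sqrt(14))
(-2167012 + L(q(36, 36))) + 1/(1607790 + 1765864) = (-2167012 + 4*sqrt(14)) + 1/(1607790 + 1765864) = (-2167012 + 4*sqrt(14)) + 1/3373654 = -7310748701847/3373654 + 4*sqrt(14)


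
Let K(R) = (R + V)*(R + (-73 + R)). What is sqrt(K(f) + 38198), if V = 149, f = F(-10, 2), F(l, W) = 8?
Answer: sqrt(29249) ≈ 171.02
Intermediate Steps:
f = 8
K(R) = (-73 + 2*R)*(149 + R) (K(R) = (R + 149)*(R + (-73 + R)) = (149 + R)*(-73 + 2*R) = (-73 + 2*R)*(149 + R))
sqrt(K(f) + 38198) = sqrt((-10877 + 2*8**2 + 225*8) + 38198) = sqrt((-10877 + 2*64 + 1800) + 38198) = sqrt((-10877 + 128 + 1800) + 38198) = sqrt(-8949 + 38198) = sqrt(29249)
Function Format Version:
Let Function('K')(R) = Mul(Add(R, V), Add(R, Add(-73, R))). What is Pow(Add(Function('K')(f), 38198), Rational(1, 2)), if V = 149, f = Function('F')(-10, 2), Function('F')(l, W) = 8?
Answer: Pow(29249, Rational(1, 2)) ≈ 171.02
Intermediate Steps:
f = 8
Function('K')(R) = Mul(Add(-73, Mul(2, R)), Add(149, R)) (Function('K')(R) = Mul(Add(R, 149), Add(R, Add(-73, R))) = Mul(Add(149, R), Add(-73, Mul(2, R))) = Mul(Add(-73, Mul(2, R)), Add(149, R)))
Pow(Add(Function('K')(f), 38198), Rational(1, 2)) = Pow(Add(Add(-10877, Mul(2, Pow(8, 2)), Mul(225, 8)), 38198), Rational(1, 2)) = Pow(Add(Add(-10877, Mul(2, 64), 1800), 38198), Rational(1, 2)) = Pow(Add(Add(-10877, 128, 1800), 38198), Rational(1, 2)) = Pow(Add(-8949, 38198), Rational(1, 2)) = Pow(29249, Rational(1, 2))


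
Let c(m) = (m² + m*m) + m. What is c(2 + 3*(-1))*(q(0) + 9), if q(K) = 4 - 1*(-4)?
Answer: 17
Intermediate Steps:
q(K) = 8 (q(K) = 4 + 4 = 8)
c(m) = m + 2*m² (c(m) = (m² + m²) + m = 2*m² + m = m + 2*m²)
c(2 + 3*(-1))*(q(0) + 9) = ((2 + 3*(-1))*(1 + 2*(2 + 3*(-1))))*(8 + 9) = ((2 - 3)*(1 + 2*(2 - 3)))*17 = -(1 + 2*(-1))*17 = -(1 - 2)*17 = -1*(-1)*17 = 1*17 = 17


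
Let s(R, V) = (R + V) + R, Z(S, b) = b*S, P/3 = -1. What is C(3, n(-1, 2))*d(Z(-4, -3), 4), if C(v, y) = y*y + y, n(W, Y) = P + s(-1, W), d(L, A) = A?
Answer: 120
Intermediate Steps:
P = -3 (P = 3*(-1) = -3)
Z(S, b) = S*b
s(R, V) = V + 2*R
n(W, Y) = -5 + W (n(W, Y) = -3 + (W + 2*(-1)) = -3 + (W - 2) = -3 + (-2 + W) = -5 + W)
C(v, y) = y + y**2 (C(v, y) = y**2 + y = y + y**2)
C(3, n(-1, 2))*d(Z(-4, -3), 4) = ((-5 - 1)*(1 + (-5 - 1)))*4 = -6*(1 - 6)*4 = -6*(-5)*4 = 30*4 = 120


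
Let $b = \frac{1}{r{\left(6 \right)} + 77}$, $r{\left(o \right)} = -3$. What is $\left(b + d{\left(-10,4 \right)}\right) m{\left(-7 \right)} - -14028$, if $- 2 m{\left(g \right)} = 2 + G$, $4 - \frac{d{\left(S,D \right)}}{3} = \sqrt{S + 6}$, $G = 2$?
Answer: $\frac{518147}{37} + 12 i \approx 14004.0 + 12.0 i$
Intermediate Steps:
$d{\left(S,D \right)} = 12 - 3 \sqrt{6 + S}$ ($d{\left(S,D \right)} = 12 - 3 \sqrt{S + 6} = 12 - 3 \sqrt{6 + S}$)
$m{\left(g \right)} = -2$ ($m{\left(g \right)} = - \frac{2 + 2}{2} = \left(- \frac{1}{2}\right) 4 = -2$)
$b = \frac{1}{74}$ ($b = \frac{1}{-3 + 77} = \frac{1}{74} \approx 0.013514$)
$\left(b + d{\left(-10,4 \right)}\right) m{\left(-7 \right)} - -14028 = \left(\frac{1}{74} + \left(12 - 3 \sqrt{6 - 10}\right)\right) \left(-2\right) - -14028 = \left(\frac{1}{74} + \left(12 - 3 \sqrt{-4}\right)\right) \left(-2\right) + 14028 = \left(\frac{1}{74} + \left(12 - 3 \cdot 2 i\right)\right) \left(-2\right) + 14028 = \left(\frac{1}{74} + \left(12 - 6 i\right)\right) \left(-2\right) + 14028 = \left(\frac{889}{74} - 6 i\right) \left(-2\right) + 14028 = \left(- \frac{889}{37} + 12 i\right) + 14028 = \frac{518147}{37} + 12 i$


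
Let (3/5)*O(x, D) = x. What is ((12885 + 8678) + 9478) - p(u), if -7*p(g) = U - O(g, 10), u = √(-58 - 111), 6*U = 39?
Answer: 434587/14 - 65*I/21 ≈ 31042.0 - 3.0952*I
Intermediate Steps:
U = 13/2 (U = (⅙)*39 = 13/2 ≈ 6.5000)
O(x, D) = 5*x/3
u = 13*I (u = √(-169) = 13*I ≈ 13.0*I)
p(g) = -13/14 + 5*g/21 (p(g) = -(13/2 - 5*g/3)/7 = -13/14 + 5*g/21)
((12885 + 8678) + 9478) - p(u) = ((12885 + 8678) + 9478) - (-13/14 + 5*(13*I)/21) = (21563 + 9478) - (-13/14 + 65*I/21) = 31041 + (13/14 - 65*I/21) = 434587/14 - 65*I/21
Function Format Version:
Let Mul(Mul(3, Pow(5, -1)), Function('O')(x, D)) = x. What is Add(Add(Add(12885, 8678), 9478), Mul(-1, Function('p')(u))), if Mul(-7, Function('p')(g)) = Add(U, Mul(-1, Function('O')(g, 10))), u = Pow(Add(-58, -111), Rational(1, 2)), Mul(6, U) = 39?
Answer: Add(Rational(434587, 14), Mul(Rational(-65, 21), I)) ≈ Add(31042., Mul(-3.0952, I))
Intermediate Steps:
U = Rational(13, 2) (U = Mul(Rational(1, 6), 39) = Rational(13, 2) ≈ 6.5000)
Function('O')(x, D) = Mul(Rational(5, 3), x)
u = Mul(13, I) (u = Pow(-169, Rational(1, 2)) = Mul(13, I) ≈ Mul(13.000, I))
Function('p')(g) = Add(Rational(-13, 14), Mul(Rational(5, 21), g)) (Function('p')(g) = Mul(Rational(-1, 7), Add(Rational(13, 2), Mul(-1, Mul(Rational(5, 3), g)))) = Mul(Rational(-1, 7), Add(Rational(13, 2), Mul(Rational(-5, 3), g))) = Add(Rational(-13, 14), Mul(Rational(5, 21), g)))
Add(Add(Add(12885, 8678), 9478), Mul(-1, Function('p')(u))) = Add(Add(Add(12885, 8678), 9478), Mul(-1, Add(Rational(-13, 14), Mul(Rational(5, 21), Mul(13, I))))) = Add(Add(21563, 9478), Mul(-1, Add(Rational(-13, 14), Mul(Rational(65, 21), I)))) = Add(31041, Add(Rational(13, 14), Mul(Rational(-65, 21), I))) = Add(Rational(434587, 14), Mul(Rational(-65, 21), I))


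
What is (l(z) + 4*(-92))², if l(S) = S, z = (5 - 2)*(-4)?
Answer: 144400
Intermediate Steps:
z = -12 (z = 3*(-4) = -12)
(l(z) + 4*(-92))² = (-12 + 4*(-92))² = (-12 - 368)² = (-380)² = 144400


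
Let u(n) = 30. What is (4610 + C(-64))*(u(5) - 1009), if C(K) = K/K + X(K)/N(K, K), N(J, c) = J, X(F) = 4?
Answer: -72225725/16 ≈ -4.5141e+6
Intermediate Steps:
C(K) = 1 + 4/K (C(K) = K/K + 4/K = 1 + 4/K)
(4610 + C(-64))*(u(5) - 1009) = (4610 + (4 - 64)/(-64))*(30 - 1009) = (4610 - 1/64*(-60))*(-979) = (4610 + 15/16)*(-979) = (73775/16)*(-979) = -72225725/16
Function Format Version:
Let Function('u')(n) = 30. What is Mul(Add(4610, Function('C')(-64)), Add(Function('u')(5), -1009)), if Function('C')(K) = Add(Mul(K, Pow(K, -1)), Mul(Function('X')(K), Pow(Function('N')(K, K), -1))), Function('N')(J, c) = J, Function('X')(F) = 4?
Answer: Rational(-72225725, 16) ≈ -4.5141e+6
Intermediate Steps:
Function('C')(K) = Add(1, Mul(4, Pow(K, -1))) (Function('C')(K) = Add(Mul(K, Pow(K, -1)), Mul(4, Pow(K, -1))) = Add(1, Mul(4, Pow(K, -1))))
Mul(Add(4610, Function('C')(-64)), Add(Function('u')(5), -1009)) = Mul(Add(4610, Mul(Pow(-64, -1), Add(4, -64))), Add(30, -1009)) = Mul(Add(4610, Mul(Rational(-1, 64), -60)), -979) = Mul(Add(4610, Rational(15, 16)), -979) = Mul(Rational(73775, 16), -979) = Rational(-72225725, 16)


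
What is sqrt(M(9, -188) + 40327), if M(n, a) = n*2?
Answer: sqrt(40345) ≈ 200.86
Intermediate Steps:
M(n, a) = 2*n
sqrt(M(9, -188) + 40327) = sqrt(2*9 + 40327) = sqrt(18 + 40327) = sqrt(40345)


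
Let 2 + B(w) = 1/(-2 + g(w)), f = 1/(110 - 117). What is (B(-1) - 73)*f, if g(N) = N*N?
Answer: 76/7 ≈ 10.857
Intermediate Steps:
g(N) = N²
f = -⅐ (f = 1/(-7) = -⅐ ≈ -0.14286)
B(w) = -2 + 1/(-2 + w²)
(B(-1) - 73)*f = ((5 - 2*(-1)²)/(-2 + (-1)²) - 73)*(-⅐) = ((5 - 2*1)/(-2 + 1) - 73)*(-⅐) = ((5 - 2)/(-1) - 73)*(-⅐) = (-1*3 - 73)*(-⅐) = (-3 - 73)*(-⅐) = -76*(-⅐) = 76/7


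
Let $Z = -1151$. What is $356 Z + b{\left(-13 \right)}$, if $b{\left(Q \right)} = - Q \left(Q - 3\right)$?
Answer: $-409964$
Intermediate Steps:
$b{\left(Q \right)} = - Q \left(-3 + Q\right)$
$356 Z + b{\left(-13 \right)} = 356 \left(-1151\right) - 13 \left(3 - -13\right) = -409756 - 13 \left(3 + 13\right) = -409756 - 208 = -409964$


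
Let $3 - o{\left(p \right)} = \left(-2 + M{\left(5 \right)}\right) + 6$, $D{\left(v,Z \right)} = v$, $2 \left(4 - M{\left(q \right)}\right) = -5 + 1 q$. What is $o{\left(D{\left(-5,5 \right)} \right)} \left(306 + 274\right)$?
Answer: $-2900$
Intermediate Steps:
$M{\left(q \right)} = \frac{13}{2} - \frac{q}{2}$ ($M{\left(q \right)} = 4 - \frac{-5 + 1 q}{2} = 4 - \frac{-5 + q}{2} = 4 - \left(- \frac{5}{2} + \frac{q}{2}\right) = \frac{13}{2} - \frac{q}{2}$)
$o{\left(p \right)} = -5$ ($o{\left(p \right)} = 3 - \left(\left(-2 + \left(\frac{13}{2} - \frac{5}{2}\right)\right) + 6\right) = 3 - \left(\left(-2 + 4\right) + 6\right) = 3 - \left(2 + 6\right) = 3 - 8 = -5$)
$o{\left(D{\left(-5,5 \right)} \right)} \left(306 + 274\right) = - 5 \left(306 + 274\right) = \left(-5\right) 580 = -2900$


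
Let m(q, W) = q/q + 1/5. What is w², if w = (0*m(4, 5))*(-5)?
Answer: 0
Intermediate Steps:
m(q, W) = 6/5 (m(q, W) = 1 + 1*(⅕) = 1 + ⅕ = 6/5)
w = 0 (w = (0*(6/5))*(-5) = 0*(-5) = 0)
w² = 0² = 0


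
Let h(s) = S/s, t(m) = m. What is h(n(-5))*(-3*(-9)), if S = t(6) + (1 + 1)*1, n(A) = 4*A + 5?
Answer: -72/5 ≈ -14.400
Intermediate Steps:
n(A) = 5 + 4*A
S = 8 (S = 6 + (1 + 1)*1 = 6 + 2*1 = 6 + 2 = 8)
h(s) = 8/s
h(n(-5))*(-3*(-9)) = (8/(5 + 4*(-5)))*(-3*(-9)) = (8/(5 - 20))*27 = (8/(-15))*27 = (8*(-1/15))*27 = -8/15*27 = -72/5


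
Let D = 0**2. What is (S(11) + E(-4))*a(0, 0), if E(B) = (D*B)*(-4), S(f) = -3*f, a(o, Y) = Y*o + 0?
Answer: 0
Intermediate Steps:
D = 0
a(o, Y) = Y*o
E(B) = 0 (E(B) = (0*B)*(-4) = 0*(-4) = 0)
(S(11) + E(-4))*a(0, 0) = (-3*11 + 0)*(0*0) = (-33 + 0)*0 = -33*0 = 0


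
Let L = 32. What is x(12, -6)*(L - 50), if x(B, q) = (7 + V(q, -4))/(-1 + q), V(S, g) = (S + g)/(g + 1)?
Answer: 186/7 ≈ 26.571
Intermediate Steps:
V(S, g) = (S + g)/(1 + g)
x(B, q) = (25/3 - q/3)/(-1 + q) (x(B, q) = (7 + (q - 4)/(1 - 4))/(-1 + q) = (7 + (-4 + q)/(-3))/(-1 + q) = (7 - (-4 + q)/3)/(-1 + q) = (7 + (4/3 - q/3))/(-1 + q) = (25/3 - q/3)/(-1 + q))
x(12, -6)*(L - 50) = ((25 - 1*(-6))/(3*(-1 - 6)))*(32 - 50) = ((1/3)*(25 + 6)/(-7))*(-18) = ((1/3)*(-1/7)*31)*(-18) = -31/21*(-18) = 186/7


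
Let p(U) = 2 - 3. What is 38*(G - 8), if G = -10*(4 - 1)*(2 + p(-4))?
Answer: -1444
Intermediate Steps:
p(U) = -1
G = -30 (G = -10*(4 - 1)*(2 - 1) = -30 ≈ -30.000)
38*(G - 8) = 38*(-30 - 8) = 38*(-38) = -1444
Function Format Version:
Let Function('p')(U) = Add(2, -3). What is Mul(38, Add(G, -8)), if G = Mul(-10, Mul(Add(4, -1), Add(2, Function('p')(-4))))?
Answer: -1444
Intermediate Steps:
Function('p')(U) = -1
G = -30 (G = Mul(-10, Mul(Add(4, -1), Add(2, -1))) = Mul(-10, Mul(3, 1)) = Mul(-10, 3) = -30)
Mul(38, Add(G, -8)) = Mul(38, Add(-30, -8)) = Mul(38, -38) = -1444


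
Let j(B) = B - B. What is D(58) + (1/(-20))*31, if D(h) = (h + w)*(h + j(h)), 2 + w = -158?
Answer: -118351/20 ≈ -5917.5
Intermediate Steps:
j(B) = 0
w = -160 (w = -2 - 158 = -160)
D(h) = h*(-160 + h) (D(h) = (h - 160)*(h + 0) = (-160 + h)*h = h*(-160 + h))
D(58) + (1/(-20))*31 = 58*(-160 + 58) + (1/(-20))*31 = 58*(-102) - 1/20*1*31 = -5916 - 1/20*31 = -5916 - 31/20 = -118351/20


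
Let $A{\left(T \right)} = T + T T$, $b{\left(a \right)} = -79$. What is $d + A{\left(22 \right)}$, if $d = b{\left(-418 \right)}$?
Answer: $427$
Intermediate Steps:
$d = -79$
$A{\left(T \right)} = T + T^{2}$
$d + A{\left(22 \right)} = -79 + 22 \left(1 + 22\right) = -79 + 22 \cdot 23 = -79 + 506 = 427$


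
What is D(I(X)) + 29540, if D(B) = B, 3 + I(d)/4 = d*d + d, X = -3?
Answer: 29552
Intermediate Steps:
I(d) = -12 + 4*d + 4*d² (I(d) = -12 + 4*(d*d + d) = -12 + 4*(d² + d) = -12 + 4*(d + d²) = -12 + (4*d + 4*d²) = -12 + 4*d + 4*d²)
D(I(X)) + 29540 = (-12 + 4*(-3) + 4*(-3)²) + 29540 = (-12 - 12 + 4*9) + 29540 = (-12 - 12 + 36) + 29540 = 12 + 29540 = 29552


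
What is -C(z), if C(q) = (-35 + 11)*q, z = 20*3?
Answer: 1440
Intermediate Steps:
z = 60
C(q) = -24*q
-C(z) = -(-24)*60 = -1*(-1440) = 1440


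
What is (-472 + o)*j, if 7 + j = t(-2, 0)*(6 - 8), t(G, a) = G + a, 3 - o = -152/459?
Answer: 215119/153 ≈ 1406.0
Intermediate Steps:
o = 1529/459 (o = 3 - (-152)/459 = 3 - 1*(-152/459) = 3 + 152/459 = 1529/459 ≈ 3.3312)
j = -3 (j = -7 + (-2 + 0)*(6 - 8) = -7 - 2*(-2) = -7 + 4 = -3)
(-472 + o)*j = (-472 + 1529/459)*(-3) = -215119/459*(-3) = 215119/153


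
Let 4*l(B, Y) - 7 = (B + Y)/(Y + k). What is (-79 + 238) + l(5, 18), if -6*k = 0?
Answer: 11597/72 ≈ 161.07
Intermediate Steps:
k = 0 (k = -⅙*0 = 0)
l(B, Y) = 7/4 + (B + Y)/(4*Y) (l(B, Y) = 7/4 + ((B + Y)/(Y + 0))/4 = 7/4 + ((B + Y)/Y)/4 = 7/4 + (B + Y)/(4*Y))
(-79 + 238) + l(5, 18) = (-79 + 238) + (2 + (¼)*5/18) = 159 + (2 + (¼)*5*(1/18)) = 159 + (2 + 5/72) = 159 + 149/72 = 11597/72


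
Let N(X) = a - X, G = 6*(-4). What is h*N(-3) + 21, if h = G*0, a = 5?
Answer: 21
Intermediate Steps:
G = -24
h = 0 (h = -24*0 = 0)
N(X) = 5 - X
h*N(-3) + 21 = 0*(5 - 1*(-3)) + 21 = 0*(5 + 3) + 21 = 0*8 + 21 = 0 + 21 = 21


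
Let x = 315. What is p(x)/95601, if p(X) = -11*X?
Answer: -105/2897 ≈ -0.036244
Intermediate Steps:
p(x)/95601 = -11*315/95601 = -3465*1/95601 = -105/2897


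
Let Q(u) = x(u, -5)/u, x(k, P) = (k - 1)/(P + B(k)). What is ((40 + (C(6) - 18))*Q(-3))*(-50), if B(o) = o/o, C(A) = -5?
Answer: 850/3 ≈ 283.33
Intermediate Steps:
B(o) = 1
x(k, P) = (-1 + k)/(1 + P) (x(k, P) = (k - 1)/(P + 1) = (-1 + k)/(1 + P))
Q(u) = (¼ - u/4)/u (Q(u) = ((-1 + u)/(1 - 5))/u = ((-1 + u)/(-4))/u = (-(-1 + u)/4)/u = (¼ - u/4)/u)
((40 + (C(6) - 18))*Q(-3))*(-50) = ((40 + (-5 - 18))*((¼)*(1 - 1*(-3))/(-3)))*(-50) = ((40 - 23)*((¼)*(-⅓)*(1 + 3)))*(-50) = (17*((¼)*(-⅓)*4))*(-50) = (17*(-⅓))*(-50) = -17/3*(-50) = 850/3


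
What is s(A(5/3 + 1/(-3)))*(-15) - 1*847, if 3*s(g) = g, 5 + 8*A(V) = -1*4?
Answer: -6731/8 ≈ -841.38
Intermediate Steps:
A(V) = -9/8 (A(V) = -5/8 + (-1*4)/8 = -5/8 + (⅛)*(-4) = -5/8 - ½ = -9/8)
s(g) = g/3
s(A(5/3 + 1/(-3)))*(-15) - 1*847 = ((⅓)*(-9/8))*(-15) - 1*847 = -3/8*(-15) - 847 = 45/8 - 847 = -6731/8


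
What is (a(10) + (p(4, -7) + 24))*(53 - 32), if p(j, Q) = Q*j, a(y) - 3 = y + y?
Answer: 399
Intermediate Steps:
a(y) = 3 + 2*y (a(y) = 3 + (y + y) = 3 + 2*y)
(a(10) + (p(4, -7) + 24))*(53 - 32) = ((3 + 2*10) + (-7*4 + 24))*(53 - 32) = ((3 + 20) + (-28 + 24))*21 = (23 - 4)*21 = 19*21 = 399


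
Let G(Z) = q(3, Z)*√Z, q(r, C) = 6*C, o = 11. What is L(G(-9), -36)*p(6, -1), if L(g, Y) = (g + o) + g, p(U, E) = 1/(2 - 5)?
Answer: -11/3 + 108*I ≈ -3.6667 + 108.0*I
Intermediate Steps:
p(U, E) = -⅓ (p(U, E) = 1/(-3) = -⅓)
G(Z) = 6*Z^(3/2) (G(Z) = (6*Z)*√Z = 6*Z^(3/2))
L(g, Y) = 11 + 2*g (L(g, Y) = (g + 11) + g = (11 + g) + g = 11 + 2*g)
L(G(-9), -36)*p(6, -1) = (11 + 2*(6*(-9)^(3/2)))*(-⅓) = (11 + 2*(6*(-27*I)))*(-⅓) = (11 + 2*(-162*I))*(-⅓) = (11 - 324*I)*(-⅓) = -11/3 + 108*I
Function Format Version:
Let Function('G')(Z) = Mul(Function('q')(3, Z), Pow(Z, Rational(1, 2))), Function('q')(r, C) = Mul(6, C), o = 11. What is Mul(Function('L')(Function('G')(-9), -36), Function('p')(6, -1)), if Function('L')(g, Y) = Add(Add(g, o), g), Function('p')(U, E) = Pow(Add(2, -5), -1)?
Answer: Add(Rational(-11, 3), Mul(108, I)) ≈ Add(-3.6667, Mul(108.00, I))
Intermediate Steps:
Function('p')(U, E) = Rational(-1, 3) (Function('p')(U, E) = Pow(-3, -1) = Rational(-1, 3))
Function('G')(Z) = Mul(6, Pow(Z, Rational(3, 2))) (Function('G')(Z) = Mul(Mul(6, Z), Pow(Z, Rational(1, 2))) = Mul(6, Pow(Z, Rational(3, 2))))
Function('L')(g, Y) = Add(11, Mul(2, g)) (Function('L')(g, Y) = Add(Add(g, 11), g) = Add(Add(11, g), g) = Add(11, Mul(2, g)))
Mul(Function('L')(Function('G')(-9), -36), Function('p')(6, -1)) = Mul(Add(11, Mul(2, Mul(6, Pow(-9, Rational(3, 2))))), Rational(-1, 3)) = Mul(Add(11, Mul(2, Mul(6, Mul(-27, I)))), Rational(-1, 3)) = Mul(Add(11, Mul(2, Mul(-162, I))), Rational(-1, 3)) = Mul(Add(11, Mul(-324, I)), Rational(-1, 3)) = Add(Rational(-11, 3), Mul(108, I))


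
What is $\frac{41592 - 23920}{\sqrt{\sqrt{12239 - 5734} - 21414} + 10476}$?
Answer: $\frac{17672}{10476 + i \sqrt{21414 - \sqrt{6505}}} \approx 1.6866 - 0.023515 i$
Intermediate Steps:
$\frac{41592 - 23920}{\sqrt{\sqrt{12239 - 5734} - 21414} + 10476} = \frac{17672}{\sqrt{\sqrt{6505} - 21414} + 10476} = \frac{17672}{\sqrt{-21414 + \sqrt{6505}} + 10476} = \frac{17672}{10476 + \sqrt{-21414 + \sqrt{6505}}}$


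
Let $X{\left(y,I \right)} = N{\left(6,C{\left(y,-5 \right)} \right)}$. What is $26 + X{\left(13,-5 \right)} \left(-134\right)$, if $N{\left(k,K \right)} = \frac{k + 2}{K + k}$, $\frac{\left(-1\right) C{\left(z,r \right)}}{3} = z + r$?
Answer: $\frac{770}{9} \approx 85.556$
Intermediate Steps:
$C{\left(z,r \right)} = - 3 r - 3 z$ ($C{\left(z,r \right)} = - 3 \left(z + r\right) = - 3 \left(r + z\right) = - 3 r - 3 z$)
$N{\left(k,K \right)} = \frac{2 + k}{K + k}$
$X{\left(y,I \right)} = \frac{8}{21 - 3 y}$ ($X{\left(y,I \right)} = \frac{2 + 6}{\left(\left(-3\right) \left(-5\right) - 3 y\right) + 6} = \frac{1}{\left(15 - 3 y\right) + 6} \cdot 8 = \frac{1}{21 - 3 y} 8 = \frac{8}{21 - 3 y}$)
$26 + X{\left(13,-5 \right)} \left(-134\right) = 26 + - \frac{8}{-21 + 3 \cdot 13} \left(-134\right) = 26 + - \frac{8}{-21 + 39} \left(-134\right) = 26 + - \frac{8}{18} \left(-134\right) = 26 + \left(-8\right) \frac{1}{18} \left(-134\right) = 26 - - \frac{536}{9} = 26 + \frac{536}{9} = \frac{770}{9}$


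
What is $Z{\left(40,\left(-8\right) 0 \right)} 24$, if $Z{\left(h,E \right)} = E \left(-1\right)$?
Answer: $0$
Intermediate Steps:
$Z{\left(h,E \right)} = - E$
$Z{\left(40,\left(-8\right) 0 \right)} 24 = - \left(-8\right) 0 \cdot 24 = \left(-1\right) 0 \cdot 24 = 0 \cdot 24 = 0$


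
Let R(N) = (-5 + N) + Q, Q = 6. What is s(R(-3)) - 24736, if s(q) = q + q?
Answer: -24740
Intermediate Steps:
R(N) = 1 + N (R(N) = (-5 + N) + 6 = 1 + N)
s(q) = 2*q
s(R(-3)) - 24736 = 2*(1 - 3) - 24736 = 2*(-2) - 24736 = -4 - 24736 = -24740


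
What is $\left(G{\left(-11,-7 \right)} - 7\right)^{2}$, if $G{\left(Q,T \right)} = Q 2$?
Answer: $841$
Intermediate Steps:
$G{\left(Q,T \right)} = 2 Q$
$\left(G{\left(-11,-7 \right)} - 7\right)^{2} = \left(2 \left(-11\right) - 7\right)^{2} = \left(-22 - 7\right)^{2} = \left(-29\right)^{2} = 841$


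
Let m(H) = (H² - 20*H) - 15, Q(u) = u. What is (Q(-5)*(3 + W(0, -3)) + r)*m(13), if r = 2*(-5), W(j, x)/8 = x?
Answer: -10070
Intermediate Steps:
W(j, x) = 8*x
m(H) = -15 + H² - 20*H
r = -10
(Q(-5)*(3 + W(0, -3)) + r)*m(13) = (-5*(3 + 8*(-3)) - 10)*(-15 + 13² - 20*13) = (-5*(3 - 24) - 10)*(-15 + 169 - 260) = (-5*(-21) - 10)*(-106) = (105 - 10)*(-106) = 95*(-106) = -10070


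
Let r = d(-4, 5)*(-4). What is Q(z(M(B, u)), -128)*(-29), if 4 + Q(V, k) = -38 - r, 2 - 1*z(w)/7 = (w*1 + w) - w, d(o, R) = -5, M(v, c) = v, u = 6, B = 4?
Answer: 1798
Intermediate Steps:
r = 20 (r = -5*(-4) = 20)
z(w) = 14 - 7*w (z(w) = 14 - 7*((w*1 + w) - w) = 14 - 7*((w + w) - w) = 14 - 7*(2*w - w) = 14 - 7*w)
Q(V, k) = -62 (Q(V, k) = -4 + (-38 - 1*20) = -4 + (-38 - 20) = -4 - 58 = -62)
Q(z(M(B, u)), -128)*(-29) = -62*(-29) = 1798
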